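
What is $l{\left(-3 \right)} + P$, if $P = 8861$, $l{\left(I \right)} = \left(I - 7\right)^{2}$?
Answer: $8961$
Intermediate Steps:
$l{\left(I \right)} = \left(-7 + I\right)^{2}$
$l{\left(-3 \right)} + P = \left(-7 - 3\right)^{2} + 8861 = \left(-10\right)^{2} + 8861 = 100 + 8861 = 8961$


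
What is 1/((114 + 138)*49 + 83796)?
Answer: 1/96144 ≈ 1.0401e-5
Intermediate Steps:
1/((114 + 138)*49 + 83796) = 1/(252*49 + 83796) = 1/(12348 + 83796) = 1/96144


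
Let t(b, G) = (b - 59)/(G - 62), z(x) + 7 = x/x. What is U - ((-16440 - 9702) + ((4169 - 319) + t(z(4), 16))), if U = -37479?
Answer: -698667/46 ≈ -15188.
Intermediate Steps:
z(x) = -6 (z(x) = -7 + x/x = -7 + 1 = -6)
t(b, G) = (-59 + b)/(-62 + G)
U - ((-16440 - 9702) + ((4169 - 319) + t(z(4), 16))) = -37479 - ((-16440 - 9702) + ((4169 - 319) + (-59 - 6)/(-62 + 16))) = -37479 - (-26142 + (3850 - 65/(-46))) = -37479 - (-26142 + (3850 - 1/46*(-65))) = -37479 - (-26142 + (3850 + 65/46)) = -37479 - (-26142 + 177165/46) = -37479 - 1*(-1025367/46) = -37479 + 1025367/46 = -698667/46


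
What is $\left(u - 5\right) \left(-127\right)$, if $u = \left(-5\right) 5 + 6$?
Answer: $3048$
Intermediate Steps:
$u = -19$ ($u = -25 + 6 = -19$)
$\left(u - 5\right) \left(-127\right) = \left(-19 - 5\right) \left(-127\right) = \left(-24\right) \left(-127\right) = 3048$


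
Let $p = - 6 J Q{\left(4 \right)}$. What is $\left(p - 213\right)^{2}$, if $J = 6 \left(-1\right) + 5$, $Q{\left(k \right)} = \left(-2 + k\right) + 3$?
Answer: $33489$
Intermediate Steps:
$Q{\left(k \right)} = 1 + k$
$J = -1$ ($J = -6 + 5 = -1$)
$p = 30$ ($p = \left(-6\right) \left(-1\right) \left(1 + 4\right) = 6 \cdot 5 = 30$)
$\left(p - 213\right)^{2} = \left(30 - 213\right)^{2} = \left(-183\right)^{2} = 33489$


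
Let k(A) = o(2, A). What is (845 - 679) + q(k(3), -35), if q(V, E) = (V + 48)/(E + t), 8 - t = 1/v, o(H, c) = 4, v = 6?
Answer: 26746/163 ≈ 164.09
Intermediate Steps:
t = 47/6 (t = 8 - 1/6 = 8 - 1*⅙ = 8 - ⅙ = 47/6 ≈ 7.8333)
k(A) = 4
q(V, E) = (48 + V)/(47/6 + E) (q(V, E) = (V + 48)/(E + 47/6) = (48 + V)/(47/6 + E))
(845 - 679) + q(k(3), -35) = (845 - 679) + 6*(48 + 4)/(47 + 6*(-35)) = 166 + 6*52/(47 - 210) = 166 + 6*52/(-163) = 166 + 6*(-1/163)*52 = 166 - 312/163 = 26746/163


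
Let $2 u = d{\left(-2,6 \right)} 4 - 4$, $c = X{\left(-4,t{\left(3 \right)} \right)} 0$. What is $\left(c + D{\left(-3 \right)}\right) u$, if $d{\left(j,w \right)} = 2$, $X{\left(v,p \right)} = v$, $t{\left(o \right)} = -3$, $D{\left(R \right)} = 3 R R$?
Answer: $54$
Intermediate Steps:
$D{\left(R \right)} = 3 R^{2}$
$c = 0$ ($c = \left(-4\right) 0 = 0$)
$u = 2$ ($u = \frac{2 \cdot 4 - 4}{2} = \frac{8 - 4}{2} = \frac{1}{2} \cdot 4 = 2$)
$\left(c + D{\left(-3 \right)}\right) u = \left(0 + 3 \left(-3\right)^{2}\right) 2 = \left(0 + 3 \cdot 9\right) 2 = \left(0 + 27\right) 2 = 27 \cdot 2 = 54$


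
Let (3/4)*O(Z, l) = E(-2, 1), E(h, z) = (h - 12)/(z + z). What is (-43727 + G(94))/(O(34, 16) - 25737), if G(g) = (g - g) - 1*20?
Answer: 131241/77239 ≈ 1.6992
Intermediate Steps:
E(h, z) = (-12 + h)/(2*z) (E(h, z) = (-12 + h)/((2*z)) = (-12 + h)*(1/(2*z)) = (-12 + h)/(2*z))
G(g) = -20 (G(g) = 0 - 20 = -20)
O(Z, l) = -28/3 (O(Z, l) = 4*((½)*(-12 - 2)/1)/3 = 4*((½)*1*(-14))/3 = (4/3)*(-7) = -28/3)
(-43727 + G(94))/(O(34, 16) - 25737) = (-43727 - 20)/(-28/3 - 25737) = -43747/(-77239/3) = -43747*(-3/77239) = 131241/77239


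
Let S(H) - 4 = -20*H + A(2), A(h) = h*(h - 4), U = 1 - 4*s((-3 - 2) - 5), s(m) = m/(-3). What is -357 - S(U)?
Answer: -1811/3 ≈ -603.67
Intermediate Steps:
s(m) = -m/3 (s(m) = m*(-⅓) = -m/3)
U = -37/3 (U = 1 - (-4)*((-3 - 2) - 5)/3 = 1 - (-4)*(-5 - 5)/3 = 1 - (-4)*(-10)/3 = 1 - 4*10/3 = 1 - 40/3 = -37/3 ≈ -12.333)
A(h) = h*(-4 + h)
S(H) = -20*H (S(H) = 4 + (-20*H + 2*(-4 + 2)) = 4 + (-20*H + 2*(-2)) = 4 + (-20*H - 4) = 4 + (-4 - 20*H) = -20*H)
-357 - S(U) = -357 - (-20)*(-37)/3 = -357 - 1*740/3 = -357 - 740/3 = -1811/3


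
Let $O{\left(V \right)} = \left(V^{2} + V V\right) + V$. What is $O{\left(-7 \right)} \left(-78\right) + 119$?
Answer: $-6979$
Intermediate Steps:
$O{\left(V \right)} = V + 2 V^{2}$ ($O{\left(V \right)} = \left(V^{2} + V^{2}\right) + V = 2 V^{2} + V = V + 2 V^{2}$)
$O{\left(-7 \right)} \left(-78\right) + 119 = - 7 \left(1 + 2 \left(-7\right)\right) \left(-78\right) + 119 = - 7 \left(1 - 14\right) \left(-78\right) + 119 = \left(-7\right) \left(-13\right) \left(-78\right) + 119 = 91 \left(-78\right) + 119 = -7098 + 119 = -6979$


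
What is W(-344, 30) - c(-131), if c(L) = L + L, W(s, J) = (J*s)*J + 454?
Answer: -308884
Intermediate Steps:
W(s, J) = 454 + s*J**2 (W(s, J) = s*J**2 + 454 = 454 + s*J**2)
c(L) = 2*L
W(-344, 30) - c(-131) = (454 - 344*30**2) - 2*(-131) = (454 - 344*900) - 1*(-262) = (454 - 309600) + 262 = -309146 + 262 = -308884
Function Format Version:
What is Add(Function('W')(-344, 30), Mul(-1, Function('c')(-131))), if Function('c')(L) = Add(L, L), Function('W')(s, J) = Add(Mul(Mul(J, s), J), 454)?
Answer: -308884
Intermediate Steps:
Function('W')(s, J) = Add(454, Mul(s, Pow(J, 2))) (Function('W')(s, J) = Add(Mul(s, Pow(J, 2)), 454) = Add(454, Mul(s, Pow(J, 2))))
Function('c')(L) = Mul(2, L)
Add(Function('W')(-344, 30), Mul(-1, Function('c')(-131))) = Add(Add(454, Mul(-344, Pow(30, 2))), Mul(-1, Mul(2, -131))) = Add(Add(454, Mul(-344, 900)), Mul(-1, -262)) = Add(Add(454, -309600), 262) = Add(-309146, 262) = -308884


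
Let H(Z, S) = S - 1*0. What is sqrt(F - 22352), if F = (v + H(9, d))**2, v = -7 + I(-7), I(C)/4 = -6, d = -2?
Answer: I*sqrt(21263) ≈ 145.82*I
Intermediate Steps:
H(Z, S) = S (H(Z, S) = S + 0 = S)
I(C) = -24 (I(C) = 4*(-6) = -24)
v = -31 (v = -7 - 24 = -31)
F = 1089 (F = (-31 - 2)**2 = (-33)**2 = 1089)
sqrt(F - 22352) = sqrt(1089 - 22352) = sqrt(-21263) = I*sqrt(21263)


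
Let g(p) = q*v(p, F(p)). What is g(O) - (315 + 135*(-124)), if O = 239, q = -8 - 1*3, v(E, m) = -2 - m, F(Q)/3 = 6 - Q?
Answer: 8758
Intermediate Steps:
F(Q) = 18 - 3*Q (F(Q) = 3*(6 - Q) = 18 - 3*Q)
q = -11 (q = -8 - 3 = -11)
g(p) = 220 - 33*p (g(p) = -11*(-2 - (18 - 3*p)) = -11*(-2 + (-18 + 3*p)) = -11*(-20 + 3*p) = 220 - 33*p)
g(O) - (315 + 135*(-124)) = (220 - 33*239) - (315 + 135*(-124)) = (220 - 7887) - (315 - 16740) = -7667 - 1*(-16425) = -7667 + 16425 = 8758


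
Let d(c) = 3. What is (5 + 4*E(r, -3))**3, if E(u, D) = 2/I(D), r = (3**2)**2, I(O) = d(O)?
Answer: 12167/27 ≈ 450.63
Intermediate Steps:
I(O) = 3
r = 81 (r = 9**2 = 81)
E(u, D) = 2/3
(5 + 4*E(r, -3))**3 = (5 + 4*(2/3))**3 = (5 + 8/3)**3 = (23/3)**3 = 12167/27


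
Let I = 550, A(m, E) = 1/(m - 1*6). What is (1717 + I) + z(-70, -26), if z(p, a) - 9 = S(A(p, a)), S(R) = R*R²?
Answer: 999109375/438976 ≈ 2276.0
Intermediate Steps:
A(m, E) = 1/(-6 + m) (A(m, E) = 1/(m - 6) = 1/(-6 + m))
S(R) = R³
z(p, a) = 9 + (-6 + p)⁻³ (z(p, a) = 9 + (1/(-6 + p))³ = 9 + (-6 + p)⁻³)
(1717 + I) + z(-70, -26) = (1717 + 550) + (9 + (-6 - 70)⁻³) = 2267 + (9 + (-76)⁻³) = 2267 + (9 - 1/438976) = 2267 + 3950783/438976 = 999109375/438976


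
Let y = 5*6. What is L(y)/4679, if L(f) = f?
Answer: 30/4679 ≈ 0.0064116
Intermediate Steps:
y = 30
L(y)/4679 = 30/4679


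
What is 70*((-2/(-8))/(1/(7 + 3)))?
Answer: 175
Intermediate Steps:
70*((-2/(-8))/(1/(7 + 3))) = 70*((-2*(-⅛))/(1/10)) = 70*(1/(4*(⅒))) = 70*((¼)*10) = 70*(5/2) = 175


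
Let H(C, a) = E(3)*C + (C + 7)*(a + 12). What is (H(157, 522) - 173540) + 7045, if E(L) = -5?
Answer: -79704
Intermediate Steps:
H(C, a) = -5*C + (7 + C)*(12 + a) (H(C, a) = -5*C + (C + 7)*(a + 12) = -5*C + (7 + C)*(12 + a))
(H(157, 522) - 173540) + 7045 = ((84 + 7*157 + 7*522 + 157*522) - 173540) + 7045 = ((84 + 1099 + 3654 + 81954) - 173540) + 7045 = (86791 - 173540) + 7045 = -86749 + 7045 = -79704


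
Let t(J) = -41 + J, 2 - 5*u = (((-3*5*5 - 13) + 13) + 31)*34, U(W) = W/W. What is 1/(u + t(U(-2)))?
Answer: 5/1298 ≈ 0.0038521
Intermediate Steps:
U(W) = 1
u = 1498/5 (u = ⅖ - (((-3*5*5 - 13) + 13) + 31)*34/5 = ⅖ - (((-15*5 - 13) + 13) + 31)*34/5 = ⅖ - (((-75 - 13) + 13) + 31)*34/5 = ⅖ - ((-88 + 13) + 31)*34/5 = ⅖ - (-75 + 31)*34/5 = ⅖ - (-44)*34/5 = ⅖ - ⅕*(-1496) = ⅖ + 1496/5 = 1498/5 ≈ 299.60)
1/(u + t(U(-2))) = 1/(1498/5 + (-41 + 1)) = 1/(1498/5 - 40) = 1/(1298/5) = 5/1298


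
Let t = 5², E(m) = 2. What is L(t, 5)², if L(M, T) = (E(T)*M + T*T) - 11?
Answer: 4096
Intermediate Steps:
t = 25
L(M, T) = -11 + T² + 2*M (L(M, T) = (2*M + T*T) - 11 = (2*M + T²) - 11 = (T² + 2*M) - 11 = -11 + T² + 2*M)
L(t, 5)² = (-11 + 5² + 2*25)² = (-11 + 25 + 50)² = 64² = 4096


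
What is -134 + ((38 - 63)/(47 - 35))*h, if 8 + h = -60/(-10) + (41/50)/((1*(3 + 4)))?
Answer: -21853/168 ≈ -130.08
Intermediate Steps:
h = -659/350 (h = -8 + (-60/(-10) + (41/50)/((1*(3 + 4)))) = -8 + (-60*(-1/10) + (41*(1/50))/((1*7))) = -8 + (6 + (41/50)/7) = -8 + (6 + (41/50)*(1/7)) = -8 + (6 + 41/350) = -8 + 2141/350 = -659/350 ≈ -1.8829)
-134 + ((38 - 63)/(47 - 35))*h = -134 + ((38 - 63)/(47 - 35))*(-659/350) = -134 - 25/12*(-659/350) = -134 + 659/168 = -21853/168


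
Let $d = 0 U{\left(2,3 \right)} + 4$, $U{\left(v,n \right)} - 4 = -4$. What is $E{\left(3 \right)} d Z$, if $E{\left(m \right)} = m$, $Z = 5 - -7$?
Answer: $144$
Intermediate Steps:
$Z = 12$ ($Z = 5 + 7 = 12$)
$U{\left(v,n \right)} = 0$ ($U{\left(v,n \right)} = 4 - 4 = 0$)
$d = 4$ ($d = 0 \cdot 0 + 4 = 0 + 4 = 4$)
$E{\left(3 \right)} d Z = 3 \cdot 4 \cdot 12 = 12 \cdot 12 = 144$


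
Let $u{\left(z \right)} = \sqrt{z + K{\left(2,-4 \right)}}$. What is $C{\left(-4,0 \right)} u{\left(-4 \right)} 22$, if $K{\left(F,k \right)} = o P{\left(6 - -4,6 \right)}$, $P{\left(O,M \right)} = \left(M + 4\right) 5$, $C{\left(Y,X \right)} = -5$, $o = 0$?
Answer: $- 220 i \approx - 220.0 i$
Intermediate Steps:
$P{\left(O,M \right)} = 20 + 5 M$ ($P{\left(O,M \right)} = \left(4 + M\right) 5 = 20 + 5 M$)
$K{\left(F,k \right)} = 0$ ($K{\left(F,k \right)} = 0 \left(20 + 5 \cdot 6\right) = 0 \left(20 + 30\right) = 0 \cdot 50 = 0$)
$u{\left(z \right)} = \sqrt{z}$ ($u{\left(z \right)} = \sqrt{z + 0} = \sqrt{z}$)
$C{\left(-4,0 \right)} u{\left(-4 \right)} 22 = - 5 \sqrt{-4} \cdot 22 = - 5 \cdot 2 i 22 = - 10 i 22 = - 220 i$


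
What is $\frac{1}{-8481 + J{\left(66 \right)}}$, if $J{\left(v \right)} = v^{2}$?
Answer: $- \frac{1}{4125} \approx -0.00024242$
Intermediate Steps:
$\frac{1}{-8481 + J{\left(66 \right)}} = \frac{1}{-8481 + 66^{2}} = \frac{1}{-8481 + 4356} = \frac{1}{-4125} = - \frac{1}{4125}$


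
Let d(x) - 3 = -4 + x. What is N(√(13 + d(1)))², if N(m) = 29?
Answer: 841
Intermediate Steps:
d(x) = -1 + x (d(x) = 3 + (-4 + x) = -1 + x)
N(√(13 + d(1)))² = 29² = 841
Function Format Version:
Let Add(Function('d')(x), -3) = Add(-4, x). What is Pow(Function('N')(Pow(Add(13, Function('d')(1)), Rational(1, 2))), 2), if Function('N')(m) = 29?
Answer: 841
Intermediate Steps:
Function('d')(x) = Add(-1, x) (Function('d')(x) = Add(3, Add(-4, x)) = Add(-1, x))
Pow(Function('N')(Pow(Add(13, Function('d')(1)), Rational(1, 2))), 2) = Pow(29, 2) = 841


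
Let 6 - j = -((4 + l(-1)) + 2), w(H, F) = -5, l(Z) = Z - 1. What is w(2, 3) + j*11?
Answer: 105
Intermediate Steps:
l(Z) = -1 + Z
j = 10 (j = 6 - (-1)*((4 + (-1 - 1)) + 2) = 6 - (-1)*((4 - 2) + 2) = 6 - (-1)*(2 + 2) = 6 - (-1)*4 = 6 - 1*(-4) = 6 + 4 = 10)
w(2, 3) + j*11 = -5 + 10*11 = -5 + 110 = 105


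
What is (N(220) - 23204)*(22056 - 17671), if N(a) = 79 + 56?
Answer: -101157565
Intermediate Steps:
N(a) = 135
(N(220) - 23204)*(22056 - 17671) = (135 - 23204)*(22056 - 17671) = -23069*4385 = -101157565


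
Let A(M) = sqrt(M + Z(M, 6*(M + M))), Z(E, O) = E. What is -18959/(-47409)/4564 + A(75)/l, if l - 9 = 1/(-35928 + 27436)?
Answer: 18959/216374676 + 42460*sqrt(6)/76427 ≈ 1.3609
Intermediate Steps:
A(M) = sqrt(2)*sqrt(M) (A(M) = sqrt(M + M) = sqrt(2*M) = sqrt(2)*sqrt(M))
l = 76427/8492 (l = 9 + 1/(-35928 + 27436) = 9 + 1/(-8492) = 9 - 1/8492 = 76427/8492 ≈ 8.9999)
-18959/(-47409)/4564 + A(75)/l = -18959/(-47409)/4564 + (sqrt(2)*sqrt(75))/(76427/8492) = -18959*(-1/47409)*(1/4564) + (sqrt(2)*(5*sqrt(3)))*(8492/76427) = (18959/47409)*(1/4564) + (5*sqrt(6))*(8492/76427) = 18959/216374676 + 42460*sqrt(6)/76427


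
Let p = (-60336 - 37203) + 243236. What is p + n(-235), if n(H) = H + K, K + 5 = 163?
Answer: 145620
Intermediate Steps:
K = 158 (K = -5 + 163 = 158)
n(H) = 158 + H (n(H) = H + 158 = 158 + H)
p = 145697 (p = -97539 + 243236 = 145697)
p + n(-235) = 145697 + (158 - 235) = 145697 - 77 = 145620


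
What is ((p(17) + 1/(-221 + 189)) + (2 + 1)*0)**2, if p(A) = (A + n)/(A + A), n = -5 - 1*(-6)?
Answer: 73441/295936 ≈ 0.24817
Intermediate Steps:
n = 1 (n = -5 + 6 = 1)
p(A) = (1 + A)/(2*A) (p(A) = (A + 1)/(A + A) = (1 + A)/((2*A)) = (1 + A)*(1/(2*A)) = (1 + A)/(2*A))
((p(17) + 1/(-221 + 189)) + (2 + 1)*0)**2 = (((1/2)*(1 + 17)/17 + 1/(-221 + 189)) + (2 + 1)*0)**2 = (((1/2)*(1/17)*18 + 1/(-32)) + 3*0)**2 = ((9/17 - 1/32) + 0)**2 = (271/544 + 0)**2 = (271/544)**2 = 73441/295936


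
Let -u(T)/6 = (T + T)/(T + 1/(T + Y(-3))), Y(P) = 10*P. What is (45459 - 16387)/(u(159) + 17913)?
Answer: 149081216/91796331 ≈ 1.6240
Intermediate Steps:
u(T) = -12*T/(T + 1/(-30 + T)) (u(T) = -6*(T + T)/(T + 1/(T + 10*(-3))) = -6*2*T/(T + 1/(T - 30)) = -6*2*T/(T + 1/(-30 + T)) = -12*T/(T + 1/(-30 + T)))
(45459 - 16387)/(u(159) + 17913) = (45459 - 16387)/(12*159*(30 - 1*159)/(1 + 159**2 - 30*159) + 17913) = 29072/(12*159*(30 - 159)/(1 + 25281 - 4770) + 17913) = 29072/(12*159*(-129)/20512 + 17913) = 29072/(12*159*(1/20512)*(-129) + 17913) = 29072/(-61533/5128 + 17913) = 29072/(91796331/5128) = 29072*(5128/91796331) = 149081216/91796331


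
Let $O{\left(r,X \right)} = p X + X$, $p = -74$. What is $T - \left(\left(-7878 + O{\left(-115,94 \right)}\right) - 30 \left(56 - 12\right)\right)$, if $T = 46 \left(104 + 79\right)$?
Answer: $24478$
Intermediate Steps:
$T = 8418$ ($T = 46 \cdot 183 = 8418$)
$O{\left(r,X \right)} = - 73 X$ ($O{\left(r,X \right)} = - 74 X + X = - 73 X$)
$T - \left(\left(-7878 + O{\left(-115,94 \right)}\right) - 30 \left(56 - 12\right)\right) = 8418 - \left(\left(-7878 - 6862\right) - 30 \left(56 - 12\right)\right) = 8418 - \left(\left(-7878 - 6862\right) - 1320\right) = 8418 - \left(-14740 - 1320\right) = 8418 - -16060 = 8418 + 16060 = 24478$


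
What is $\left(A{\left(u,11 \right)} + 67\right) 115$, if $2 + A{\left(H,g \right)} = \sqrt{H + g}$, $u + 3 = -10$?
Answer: $7475 + 115 i \sqrt{2} \approx 7475.0 + 162.63 i$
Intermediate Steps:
$u = -13$ ($u = -3 - 10 = -13$)
$A{\left(H,g \right)} = -2 + \sqrt{H + g}$
$\left(A{\left(u,11 \right)} + 67\right) 115 = \left(\left(-2 + \sqrt{-13 + 11}\right) + 67\right) 115 = \left(\left(-2 + \sqrt{-2}\right) + 67\right) 115 = \left(\left(-2 + i \sqrt{2}\right) + 67\right) 115 = \left(65 + i \sqrt{2}\right) 115 = 7475 + 115 i \sqrt{2}$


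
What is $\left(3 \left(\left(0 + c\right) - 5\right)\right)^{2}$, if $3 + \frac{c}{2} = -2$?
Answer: $2025$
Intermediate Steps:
$c = -10$ ($c = -6 + 2 \left(-2\right) = -6 - 4 = -10$)
$\left(3 \left(\left(0 + c\right) - 5\right)\right)^{2} = \left(3 \left(\left(0 - 10\right) - 5\right)\right)^{2} = \left(3 \left(-10 - 5\right)\right)^{2} = \left(3 \left(-15\right)\right)^{2} = \left(-45\right)^{2} = 2025$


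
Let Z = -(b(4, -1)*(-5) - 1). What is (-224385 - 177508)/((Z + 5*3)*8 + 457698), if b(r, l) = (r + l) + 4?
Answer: -401893/458106 ≈ -0.87729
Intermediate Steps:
b(r, l) = 4 + l + r (b(r, l) = (l + r) + 4 = 4 + l + r)
Z = 36 (Z = -((4 - 1 + 4)*(-5) - 1) = -(7*(-5) - 1) = -(-35 - 1) = -1*(-36) = 36)
(-224385 - 177508)/((Z + 5*3)*8 + 457698) = (-224385 - 177508)/((36 + 5*3)*8 + 457698) = -401893/((36 + 15)*8 + 457698) = -401893/(51*8 + 457698) = -401893/(408 + 457698) = -401893/458106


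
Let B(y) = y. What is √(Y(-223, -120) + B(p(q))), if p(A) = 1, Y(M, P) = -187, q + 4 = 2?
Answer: I*√186 ≈ 13.638*I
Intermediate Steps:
q = -2 (q = -4 + 2 = -2)
√(Y(-223, -120) + B(p(q))) = √(-187 + 1) = √(-186) = I*√186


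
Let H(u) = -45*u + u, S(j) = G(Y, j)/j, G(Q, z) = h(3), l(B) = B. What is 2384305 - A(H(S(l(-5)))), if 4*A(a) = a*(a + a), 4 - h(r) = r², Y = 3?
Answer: 2383337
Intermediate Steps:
h(r) = 4 - r²
G(Q, z) = -5 (G(Q, z) = 4 - 1*3² = 4 - 1*9 = 4 - 9 = -5)
S(j) = -5/j
H(u) = -44*u
A(a) = a²/2 (A(a) = (a*(a + a))/4 = (a*(2*a))/4 = (2*a²)/4 = a²/2)
2384305 - A(H(S(l(-5)))) = 2384305 - (-(-220)/(-5))²/2 = 2384305 - (-(-220)*(-1)/5)²/2 = 2384305 - (-44*1)²/2 = 2384305 - (-44)²/2 = 2384305 - 1936/2 = 2384305 - 1*968 = 2384305 - 968 = 2383337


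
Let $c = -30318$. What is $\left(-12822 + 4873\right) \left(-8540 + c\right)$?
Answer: $308882242$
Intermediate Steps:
$\left(-12822 + 4873\right) \left(-8540 + c\right) = \left(-12822 + 4873\right) \left(-8540 - 30318\right) = \left(-7949\right) \left(-38858\right) = 308882242$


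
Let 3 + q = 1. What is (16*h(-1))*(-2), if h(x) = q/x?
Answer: -64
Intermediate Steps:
q = -2 (q = -3 + 1 = -2)
h(x) = -2/x
(16*h(-1))*(-2) = (16*(-2/(-1)))*(-2) = (16*(-2*(-1)))*(-2) = (16*2)*(-2) = 32*(-2) = -64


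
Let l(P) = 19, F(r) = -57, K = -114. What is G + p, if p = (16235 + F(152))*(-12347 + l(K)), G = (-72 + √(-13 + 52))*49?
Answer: -199445912 + 49*√39 ≈ -1.9945e+8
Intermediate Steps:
G = -3528 + 49*√39 (G = (-72 + √39)*49 = -3528 + 49*√39 ≈ -3222.0)
p = -199442384 (p = (16235 - 57)*(-12347 + 19) = 16178*(-12328) = -199442384)
G + p = (-3528 + 49*√39) - 199442384 = -199445912 + 49*√39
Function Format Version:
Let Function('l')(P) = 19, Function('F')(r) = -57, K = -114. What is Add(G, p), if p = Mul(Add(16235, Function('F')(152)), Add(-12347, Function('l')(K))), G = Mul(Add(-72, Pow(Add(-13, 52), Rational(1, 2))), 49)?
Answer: Add(-199445912, Mul(49, Pow(39, Rational(1, 2)))) ≈ -1.9945e+8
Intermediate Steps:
G = Add(-3528, Mul(49, Pow(39, Rational(1, 2)))) (G = Mul(Add(-72, Pow(39, Rational(1, 2))), 49) = Add(-3528, Mul(49, Pow(39, Rational(1, 2)))) ≈ -3222.0)
p = -199442384 (p = Mul(Add(16235, -57), Add(-12347, 19)) = Mul(16178, -12328) = -199442384)
Add(G, p) = Add(Add(-3528, Mul(49, Pow(39, Rational(1, 2)))), -199442384) = Add(-199445912, Mul(49, Pow(39, Rational(1, 2))))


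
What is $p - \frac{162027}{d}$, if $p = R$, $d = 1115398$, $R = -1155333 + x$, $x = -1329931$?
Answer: $- \frac{2772058657099}{1115398} \approx -2.4853 \cdot 10^{6}$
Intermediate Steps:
$R = -2485264$ ($R = -1155333 - 1329931 = -2485264$)
$p = -2485264$
$p - \frac{162027}{d} = -2485264 - \frac{162027}{1115398} = - \frac{2772058657099}{1115398}$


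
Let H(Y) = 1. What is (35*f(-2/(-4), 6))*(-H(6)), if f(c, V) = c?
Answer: -35/2 ≈ -17.500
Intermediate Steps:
(35*f(-2/(-4), 6))*(-H(6)) = (35*(-2/(-4)))*(-1*1) = (35*(-2*(-1/4)))*(-1) = (35*(1/2))*(-1) = (35/2)*(-1) = -35/2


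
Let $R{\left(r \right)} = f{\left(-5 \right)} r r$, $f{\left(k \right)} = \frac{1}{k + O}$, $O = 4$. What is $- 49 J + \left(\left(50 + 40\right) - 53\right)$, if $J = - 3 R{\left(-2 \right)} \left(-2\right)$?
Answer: $1213$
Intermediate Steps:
$f{\left(k \right)} = \frac{1}{4 + k}$ ($f{\left(k \right)} = \frac{1}{k + 4} = \frac{1}{4 + k}$)
$R{\left(r \right)} = - r^{2}$ ($R{\left(r \right)} = \frac{r}{4 - 5} r = \frac{r}{-1} r = - r r = - r^{2}$)
$J = -24$ ($J = - 3 \left(- \left(-2\right)^{2}\right) \left(-2\right) = - 3 \left(\left(-1\right) 4\right) \left(-2\right) = \left(-3\right) \left(-4\right) \left(-2\right) = 12 \left(-2\right) = -24$)
$- 49 J + \left(\left(50 + 40\right) - 53\right) = \left(-49\right) \left(-24\right) + \left(\left(50 + 40\right) - 53\right) = 1176 + \left(90 - 53\right) = 1176 + 37 = 1213$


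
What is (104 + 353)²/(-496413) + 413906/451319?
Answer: 111210797347/224040618747 ≈ 0.49639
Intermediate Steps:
(104 + 353)²/(-496413) + 413906/451319 = 457²*(-1/496413) + 413906*(1/451319) = 208849*(-1/496413) + 413906/451319 = -208849/496413 + 413906/451319 = 111210797347/224040618747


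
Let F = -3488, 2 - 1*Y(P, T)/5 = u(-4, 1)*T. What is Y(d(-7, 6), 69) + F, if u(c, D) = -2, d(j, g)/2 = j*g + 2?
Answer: -2788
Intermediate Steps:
d(j, g) = 4 + 2*g*j (d(j, g) = 2*(j*g + 2) = 2*(g*j + 2) = 2*(2 + g*j) = 4 + 2*g*j)
Y(P, T) = 10 + 10*T (Y(P, T) = 10 - (-10)*T = 10 + 10*T)
Y(d(-7, 6), 69) + F = (10 + 10*69) - 3488 = (10 + 690) - 3488 = 700 - 3488 = -2788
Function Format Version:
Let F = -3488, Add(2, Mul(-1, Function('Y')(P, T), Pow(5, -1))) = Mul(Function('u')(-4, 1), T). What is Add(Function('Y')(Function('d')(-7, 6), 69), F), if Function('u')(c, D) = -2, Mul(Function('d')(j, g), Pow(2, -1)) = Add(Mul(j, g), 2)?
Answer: -2788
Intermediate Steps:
Function('d')(j, g) = Add(4, Mul(2, g, j)) (Function('d')(j, g) = Mul(2, Add(Mul(j, g), 2)) = Mul(2, Add(Mul(g, j), 2)) = Mul(2, Add(2, Mul(g, j))) = Add(4, Mul(2, g, j)))
Function('Y')(P, T) = Add(10, Mul(10, T)) (Function('Y')(P, T) = Add(10, Mul(-5, Mul(-2, T))) = Add(10, Mul(10, T)))
Add(Function('Y')(Function('d')(-7, 6), 69), F) = Add(Add(10, Mul(10, 69)), -3488) = Add(Add(10, 690), -3488) = Add(700, -3488) = -2788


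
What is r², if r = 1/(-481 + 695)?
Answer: 1/45796 ≈ 2.1836e-5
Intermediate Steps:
r = 1/214 ≈ 0.0046729
r² = (1/214)² = 1/45796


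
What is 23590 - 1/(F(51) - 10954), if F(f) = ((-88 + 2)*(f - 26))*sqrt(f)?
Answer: 1365358338803/57878692 + 1075*sqrt(51)/57878692 ≈ 23590.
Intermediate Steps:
F(f) = sqrt(f)*(2236 - 86*f) (F(f) = (-86*(-26 + f))*sqrt(f) = (2236 - 86*f)*sqrt(f) = sqrt(f)*(2236 - 86*f))
23590 - 1/(F(51) - 10954) = 23590 - 1/(86*sqrt(51)*(26 - 1*51) - 10954) = 23590 - 1/(86*sqrt(51)*(26 - 51) - 10954) = 23590 - 1/(86*sqrt(51)*(-25) - 10954) = 23590 - 1/(-2150*sqrt(51) - 10954) = 23590 - 1/(-10954 - 2150*sqrt(51))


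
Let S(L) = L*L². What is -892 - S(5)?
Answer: -1017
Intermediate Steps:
S(L) = L³
-892 - S(5) = -892 - 1*5³ = -892 - 1*125 = -892 - 125 = -1017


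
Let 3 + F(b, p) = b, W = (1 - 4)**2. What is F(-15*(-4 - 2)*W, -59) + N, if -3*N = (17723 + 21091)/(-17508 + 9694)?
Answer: 3159418/3907 ≈ 808.66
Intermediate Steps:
W = 9 (W = (-3)**2 = 9)
F(b, p) = -3 + b
N = 6469/3907 (N = -(17723 + 21091)/(3*(-17508 + 9694)) = -12938/(-7814) = -12938*(-1)/7814 = -1/3*(-19407/3907) = 6469/3907 ≈ 1.6557)
F(-15*(-4 - 2)*W, -59) + N = (-3 - 15*(-4 - 2)*9) + 6469/3907 = (-3 - (-90)*9) + 6469/3907 = (-3 - 15*(-54)) + 6469/3907 = (-3 + 810) + 6469/3907 = 807 + 6469/3907 = 3159418/3907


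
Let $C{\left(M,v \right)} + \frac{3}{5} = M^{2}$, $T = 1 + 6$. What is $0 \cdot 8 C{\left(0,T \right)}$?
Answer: $0$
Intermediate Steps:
$T = 7$
$C{\left(M,v \right)} = - \frac{3}{5} + M^{2}$
$0 \cdot 8 C{\left(0,T \right)} = 0 \cdot 8 \left(- \frac{3}{5} + 0^{2}\right) = 0 \left(- \frac{3}{5} + 0\right) = 0 \left(- \frac{3}{5}\right) = 0$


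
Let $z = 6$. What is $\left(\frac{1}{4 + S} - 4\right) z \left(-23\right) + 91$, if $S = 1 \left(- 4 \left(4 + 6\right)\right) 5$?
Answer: $\frac{63083}{98} \approx 643.7$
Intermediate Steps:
$S = -200$ ($S = 1 \left(\left(-4\right) 10\right) 5 = 1 \left(-40\right) 5 = \left(-40\right) 5 = -200$)
$\left(\frac{1}{4 + S} - 4\right) z \left(-23\right) + 91 = \left(\frac{1}{4 - 200} - 4\right) 6 \left(-23\right) + 91 = \left(\frac{1}{-196} - 4\right) 6 \left(-23\right) + 91 = \left(- \frac{1}{196} - 4\right) 6 \left(-23\right) + 91 = \left(- \frac{785}{196}\right) 6 \left(-23\right) + 91 = \left(- \frac{2355}{98}\right) \left(-23\right) + 91 = \frac{54165}{98} + 91 = \frac{63083}{98}$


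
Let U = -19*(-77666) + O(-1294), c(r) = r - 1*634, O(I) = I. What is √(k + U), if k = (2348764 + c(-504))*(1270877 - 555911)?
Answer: 2*√419618561269 ≈ 1.2956e+6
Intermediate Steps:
c(r) = -634 + r (c(r) = r - 634 = -634 + r)
U = 1474360 (U = -19*(-77666) - 1294 = 1475654 - 1294 = 1474360)
k = 1678472770716 (k = (2348764 + (-634 - 504))*(1270877 - 555911) = (2348764 - 1138)*714966 = 2347626*714966 = 1678472770716)
√(k + U) = √(1678472770716 + 1474360) = √1678474245076 = 2*√419618561269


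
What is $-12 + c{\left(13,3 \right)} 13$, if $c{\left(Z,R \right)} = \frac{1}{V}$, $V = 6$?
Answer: $- \frac{59}{6} \approx -9.8333$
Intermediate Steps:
$c{\left(Z,R \right)} = \frac{1}{6}$
$-12 + c{\left(13,3 \right)} 13 = -12 + \frac{1}{6} \cdot 13 = -12 + \frac{13}{6} = - \frac{59}{6}$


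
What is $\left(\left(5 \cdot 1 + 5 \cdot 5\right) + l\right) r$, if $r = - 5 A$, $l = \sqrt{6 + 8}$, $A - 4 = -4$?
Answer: $0$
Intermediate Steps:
$A = 0$ ($A = 4 - 4 = 0$)
$l = \sqrt{14} \approx 3.7417$
$r = 0$ ($r = \left(-5\right) 0 = 0$)
$\left(\left(5 \cdot 1 + 5 \cdot 5\right) + l\right) r = \left(\left(5 \cdot 1 + 5 \cdot 5\right) + \sqrt{14}\right) 0 = \left(\left(5 + 25\right) + \sqrt{14}\right) 0 = \left(30 + \sqrt{14}\right) 0 = 0$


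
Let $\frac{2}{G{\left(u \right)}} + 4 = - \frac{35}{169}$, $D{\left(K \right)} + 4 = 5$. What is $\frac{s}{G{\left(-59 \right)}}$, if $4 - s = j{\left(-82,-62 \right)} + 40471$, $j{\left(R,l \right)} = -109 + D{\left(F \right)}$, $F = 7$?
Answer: $\frac{28695249}{338} \approx 84897.0$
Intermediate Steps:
$D{\left(K \right)} = 1$ ($D{\left(K \right)} = -4 + 5 = 1$)
$j{\left(R,l \right)} = -108$ ($j{\left(R,l \right)} = -109 + 1 = -108$)
$G{\left(u \right)} = - \frac{338}{711}$ ($G{\left(u \right)} = \frac{2}{-4 - \frac{35}{169}} = \frac{2}{- \frac{711}{169}} = 2 \left(- \frac{169}{711}\right) = - \frac{338}{711}$)
$s = -40359$ ($s = 4 - \left(-108 + 40471\right) = 4 - 40363 = -40359$)
$\frac{s}{G{\left(-59 \right)}} = - \frac{40359}{- \frac{338}{711}} = \left(-40359\right) \left(- \frac{711}{338}\right) = \frac{28695249}{338}$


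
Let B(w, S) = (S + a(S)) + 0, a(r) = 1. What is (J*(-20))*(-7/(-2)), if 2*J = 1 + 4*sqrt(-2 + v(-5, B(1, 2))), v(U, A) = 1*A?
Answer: -175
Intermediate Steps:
B(w, S) = 1 + S (B(w, S) = (S + 1) + 0 = (1 + S) + 0 = 1 + S)
v(U, A) = A
J = 5/2 (J = (1 + 4*sqrt(-2 + (1 + 2)))/2 = (1 + 4*sqrt(-2 + 3))/2 = (1 + 4*sqrt(1))/2 = (1 + 4*1)/2 = (1 + 4)/2 = (1/2)*5 = 5/2 ≈ 2.5000)
(J*(-20))*(-7/(-2)) = ((5/2)*(-20))*(-7/(-2)) = -(-350)*(-1)/2 = -50*7/2 = -175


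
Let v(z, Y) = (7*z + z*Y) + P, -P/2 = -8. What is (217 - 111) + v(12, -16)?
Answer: 14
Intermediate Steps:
P = 16 (P = -2*(-8) = 16)
v(z, Y) = 16 + 7*z + Y*z (v(z, Y) = (7*z + z*Y) + 16 = (7*z + Y*z) + 16 = 16 + 7*z + Y*z)
(217 - 111) + v(12, -16) = (217 - 111) + (16 + 7*12 - 16*12) = 106 + (16 + 84 - 192) = 106 - 92 = 14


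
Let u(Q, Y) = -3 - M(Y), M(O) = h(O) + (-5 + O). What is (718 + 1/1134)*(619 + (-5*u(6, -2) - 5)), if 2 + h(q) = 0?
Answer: 237750196/567 ≈ 4.1931e+5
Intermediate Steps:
h(q) = -2 (h(q) = -2 + 0 = -2)
M(O) = -7 + O (M(O) = -2 + (-5 + O) = -7 + O)
u(Q, Y) = 4 - Y (u(Q, Y) = -3 - (-7 + Y) = -3 + (7 - Y) = 4 - Y)
(718 + 1/1134)*(619 + (-5*u(6, -2) - 5)) = (718 + 1/1134)*(619 + (-5*(4 - 1*(-2)) - 5)) = (718 + 1/1134)*(619 + (-5*(4 + 2) - 5)) = 814213*(619 + (-5*6 - 5))/1134 = 814213*(619 + (-30 - 5))/1134 = 814213*(619 - 35)/1134 = (814213/1134)*584 = 237750196/567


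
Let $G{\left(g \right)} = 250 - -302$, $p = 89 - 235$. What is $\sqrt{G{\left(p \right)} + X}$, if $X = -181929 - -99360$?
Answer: $3 i \sqrt{9113} \approx 286.39 i$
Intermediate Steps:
$p = -146$
$G{\left(g \right)} = 552$ ($G{\left(g \right)} = 250 + 302 = 552$)
$X = -82569$ ($X = -181929 + 99360 = -82569$)
$\sqrt{G{\left(p \right)} + X} = \sqrt{552 - 82569} = \sqrt{-82017} = 3 i \sqrt{9113}$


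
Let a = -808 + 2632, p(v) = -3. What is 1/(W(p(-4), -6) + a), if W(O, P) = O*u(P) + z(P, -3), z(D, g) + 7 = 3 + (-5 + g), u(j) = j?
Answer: 1/1830 ≈ 0.00054645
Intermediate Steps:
z(D, g) = -9 + g (z(D, g) = -7 + (3 + (-5 + g)) = -7 + (-2 + g) = -9 + g)
W(O, P) = -12 + O*P (W(O, P) = O*P + (-9 - 3) = O*P - 12 = -12 + O*P)
a = 1824
1/(W(p(-4), -6) + a) = 1/((-12 - 3*(-6)) + 1824) = 1/((-12 + 18) + 1824) = 1/(6 + 1824) = 1/1830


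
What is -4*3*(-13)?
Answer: 156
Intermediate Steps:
-4*3*(-13) = -1*12*(-13) = -12*(-13) = 156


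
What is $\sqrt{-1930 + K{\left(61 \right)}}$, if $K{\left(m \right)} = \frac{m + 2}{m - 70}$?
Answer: $i \sqrt{1937} \approx 44.011 i$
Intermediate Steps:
$K{\left(m \right)} = \frac{2 + m}{-70 + m}$
$\sqrt{-1930 + K{\left(61 \right)}} = \sqrt{-1930 + \frac{2 + 61}{-70 + 61}} = \sqrt{-1930 + \frac{1}{-9} \cdot 63} = \sqrt{-1930 - 7} = \sqrt{-1937} = i \sqrt{1937}$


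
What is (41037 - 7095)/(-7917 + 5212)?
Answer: -33942/2705 ≈ -12.548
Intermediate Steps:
(41037 - 7095)/(-7917 + 5212) = 33942/(-2705) = 33942*(-1/2705) = -33942/2705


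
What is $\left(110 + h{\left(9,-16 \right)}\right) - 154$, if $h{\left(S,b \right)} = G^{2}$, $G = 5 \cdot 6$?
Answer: $856$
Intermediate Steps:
$G = 30$
$h{\left(S,b \right)} = 900$ ($h{\left(S,b \right)} = 30^{2} = 900$)
$\left(110 + h{\left(9,-16 \right)}\right) - 154 = \left(110 + 900\right) - 154 = 1010 - 154 = 856$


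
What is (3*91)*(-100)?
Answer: -27300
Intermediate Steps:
(3*91)*(-100) = 273*(-100) = -27300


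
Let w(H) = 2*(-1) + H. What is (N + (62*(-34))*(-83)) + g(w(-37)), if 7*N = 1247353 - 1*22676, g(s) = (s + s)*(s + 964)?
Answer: 1944375/7 ≈ 2.7777e+5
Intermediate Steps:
w(H) = -2 + H
g(s) = 2*s*(964 + s) (g(s) = (2*s)*(964 + s) = 2*s*(964 + s))
N = 1224677/7 (N = (1247353 - 1*22676)/7 = (1247353 - 22676)/7 = (1/7)*1224677 = 1224677/7 ≈ 1.7495e+5)
(N + (62*(-34))*(-83)) + g(w(-37)) = (1224677/7 + (62*(-34))*(-83)) + 2*(-2 - 37)*(964 + (-2 - 37)) = (1224677/7 - 2108*(-83)) + 2*(-39)*(964 - 39) = (1224677/7 + 174964) + 2*(-39)*925 = 2449425/7 - 72150 = 1944375/7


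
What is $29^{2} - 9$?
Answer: $832$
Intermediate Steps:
$29^{2} - 9 = 841 - 9 = 832$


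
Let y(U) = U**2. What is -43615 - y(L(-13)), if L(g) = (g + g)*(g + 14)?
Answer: -44291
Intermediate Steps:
L(g) = 2*g*(14 + g) (L(g) = (2*g)*(14 + g) = 2*g*(14 + g))
-43615 - y(L(-13)) = -43615 - (2*(-13)*(14 - 13))**2 = -43615 - (2*(-13)*1)**2 = -43615 - 1*(-26)**2 = -43615 - 1*676 = -43615 - 676 = -44291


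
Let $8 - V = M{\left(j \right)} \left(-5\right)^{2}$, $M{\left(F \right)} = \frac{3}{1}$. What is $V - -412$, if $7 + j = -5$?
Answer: $345$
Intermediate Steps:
$j = -12$ ($j = -7 - 5 = -12$)
$M{\left(F \right)} = 3$ ($M{\left(F \right)} = 3 \cdot 1 = 3$)
$V = -67$ ($V = 8 - 3 \left(-5\right)^{2} = 8 - 3 \cdot 25 = 8 - 75 = -67$)
$V - -412 = -67 - -412 = -67 + 412 = 345$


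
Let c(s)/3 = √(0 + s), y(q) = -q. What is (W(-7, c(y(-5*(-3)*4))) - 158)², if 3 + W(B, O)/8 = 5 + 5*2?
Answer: 3844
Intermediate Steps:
c(s) = 3*√s (c(s) = 3*√(0 + s) = 3*√s)
W(B, O) = 96 (W(B, O) = -24 + 8*(5 + 5*2) = -24 + 8*(5 + 10) = -24 + 8*15 = -24 + 120 = 96)
(W(-7, c(y(-5*(-3)*4))) - 158)² = (96 - 158)² = (-62)² = 3844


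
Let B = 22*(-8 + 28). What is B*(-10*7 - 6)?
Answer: -33440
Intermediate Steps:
B = 440 (B = 22*20 = 440)
B*(-10*7 - 6) = 440*(-10*7 - 6) = 440*(-70 - 6) = 440*(-76) = -33440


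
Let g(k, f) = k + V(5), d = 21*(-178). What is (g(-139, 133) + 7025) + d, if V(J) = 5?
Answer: 3153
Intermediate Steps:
d = -3738
g(k, f) = 5 + k (g(k, f) = k + 5 = 5 + k)
(g(-139, 133) + 7025) + d = ((5 - 139) + 7025) - 3738 = (-134 + 7025) - 3738 = 6891 - 3738 = 3153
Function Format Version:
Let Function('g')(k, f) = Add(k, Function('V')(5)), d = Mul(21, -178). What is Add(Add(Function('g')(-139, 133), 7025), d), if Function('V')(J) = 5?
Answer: 3153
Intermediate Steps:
d = -3738
Function('g')(k, f) = Add(5, k) (Function('g')(k, f) = Add(k, 5) = Add(5, k))
Add(Add(Function('g')(-139, 133), 7025), d) = Add(Add(Add(5, -139), 7025), -3738) = Add(Add(-134, 7025), -3738) = Add(6891, -3738) = 3153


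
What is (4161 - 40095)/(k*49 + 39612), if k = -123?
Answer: -11978/11195 ≈ -1.0699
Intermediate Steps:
(4161 - 40095)/(k*49 + 39612) = (4161 - 40095)/(-123*49 + 39612) = -35934/(-6027 + 39612) = -35934/33585 = -35934*1/33585 = -11978/11195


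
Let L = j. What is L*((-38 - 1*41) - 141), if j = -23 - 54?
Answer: 16940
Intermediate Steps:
j = -77
L = -77
L*((-38 - 1*41) - 141) = -77*((-38 - 1*41) - 141) = -77*((-38 - 41) - 141) = -77*(-79 - 141) = -77*(-220) = 16940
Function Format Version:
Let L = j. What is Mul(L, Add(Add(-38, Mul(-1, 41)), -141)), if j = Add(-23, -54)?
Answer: 16940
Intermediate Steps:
j = -77
L = -77
Mul(L, Add(Add(-38, Mul(-1, 41)), -141)) = Mul(-77, Add(Add(-38, Mul(-1, 41)), -141)) = Mul(-77, Add(Add(-38, -41), -141)) = Mul(-77, Add(-79, -141)) = Mul(-77, -220) = 16940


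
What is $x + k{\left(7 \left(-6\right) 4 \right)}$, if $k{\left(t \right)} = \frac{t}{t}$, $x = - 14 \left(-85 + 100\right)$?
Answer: $-209$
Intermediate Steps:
$x = -210$ ($x = \left(-14\right) 15 = -210$)
$k{\left(t \right)} = 1$
$x + k{\left(7 \left(-6\right) 4 \right)} = -210 + 1 = -209$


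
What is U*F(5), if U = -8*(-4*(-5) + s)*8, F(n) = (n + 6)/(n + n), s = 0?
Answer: -1408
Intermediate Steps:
F(n) = (6 + n)/(2*n) (F(n) = (6 + n)/((2*n)) = (6 + n)*(1/(2*n)) = (6 + n)/(2*n))
U = -1280 (U = -8*(-4*(-5) + 0)*8 = -8*(20 + 0)*8 = -8*20*8 = -160*8 = -1280)
U*F(5) = -640*(6 + 5)/5 = -640*11/5 = -1280*11/10 = -1408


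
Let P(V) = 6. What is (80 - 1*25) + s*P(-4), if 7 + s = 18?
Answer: 121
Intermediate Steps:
s = 11 (s = -7 + 18 = 11)
(80 - 1*25) + s*P(-4) = (80 - 1*25) + 11*6 = (80 - 25) + 66 = 55 + 66 = 121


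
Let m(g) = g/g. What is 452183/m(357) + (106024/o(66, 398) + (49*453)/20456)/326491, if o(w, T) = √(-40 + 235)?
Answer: 3019994555095165/6678699896 + 106024*√195/63665745 ≈ 4.5218e+5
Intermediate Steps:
o(w, T) = √195
m(g) = 1
452183/m(357) + (106024/o(66, 398) + (49*453)/20456)/326491 = 452183/1 + (106024/(√195) + (49*453)/20456)/326491 = 452183*1 + (106024*(√195/195) + 22197*(1/20456))*(1/326491) = 452183 + (106024*√195/195 + 22197/20456)*(1/326491) = 452183 + (22197/20456 + 106024*√195/195)*(1/326491) = 452183 + (22197/6678699896 + 106024*√195/63665745) = 3019994555095165/6678699896 + 106024*√195/63665745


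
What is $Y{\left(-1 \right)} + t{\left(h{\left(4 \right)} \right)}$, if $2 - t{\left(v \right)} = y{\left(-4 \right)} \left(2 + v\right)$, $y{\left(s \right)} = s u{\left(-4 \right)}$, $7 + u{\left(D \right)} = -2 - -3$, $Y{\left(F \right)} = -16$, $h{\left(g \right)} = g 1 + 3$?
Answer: $-230$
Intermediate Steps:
$h{\left(g \right)} = 3 + g$ ($h{\left(g \right)} = g + 3 = 3 + g$)
$u{\left(D \right)} = -6$ ($u{\left(D \right)} = -7 - -1 = -7 + \left(-2 + 3\right) = -7 + 1 = -6$)
$y{\left(s \right)} = - 6 s$ ($y{\left(s \right)} = s \left(-6\right) = - 6 s$)
$t{\left(v \right)} = -46 - 24 v$ ($t{\left(v \right)} = 2 - \left(-6\right) \left(-4\right) \left(2 + v\right) = 2 - 24 \left(2 + v\right) = 2 - \left(48 + 24 v\right) = -46 - 24 v$)
$Y{\left(-1 \right)} + t{\left(h{\left(4 \right)} \right)} = -16 - \left(46 + 24 \left(3 + 4\right)\right) = -16 - 214 = -230$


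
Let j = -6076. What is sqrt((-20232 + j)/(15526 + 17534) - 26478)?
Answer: I*sqrt(1808772496455)/8265 ≈ 162.72*I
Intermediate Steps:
sqrt((-20232 + j)/(15526 + 17534) - 26478) = sqrt((-20232 - 6076)/(15526 + 17534) - 26478) = sqrt(-26308/33060 - 26478) = sqrt(-26308*1/33060 - 26478) = sqrt(-6577/8265 - 26478) = sqrt(-218847247/8265) = I*sqrt(1808772496455)/8265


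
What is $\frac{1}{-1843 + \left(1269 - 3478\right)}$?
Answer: $- \frac{1}{4052} \approx -0.00024679$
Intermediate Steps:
$\frac{1}{-1843 + \left(1269 - 3478\right)} = \frac{1}{-1843 - 2209} = \frac{1}{-4052} = - \frac{1}{4052}$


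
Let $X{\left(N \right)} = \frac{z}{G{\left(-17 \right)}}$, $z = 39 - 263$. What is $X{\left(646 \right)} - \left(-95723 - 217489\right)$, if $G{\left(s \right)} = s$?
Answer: $\frac{5324828}{17} \approx 3.1323 \cdot 10^{5}$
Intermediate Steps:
$z = -224$ ($z = 39 - 263 = -224$)
$X{\left(N \right)} = \frac{224}{17}$ ($X{\left(N \right)} = - \frac{224}{-17} = \left(-224\right) \left(- \frac{1}{17}\right) = \frac{224}{17}$)
$X{\left(646 \right)} - \left(-95723 - 217489\right) = \frac{224}{17} - \left(-95723 - 217489\right) = \frac{224}{17} - -313212 = \frac{224}{17} + 313212 = \frac{5324828}{17}$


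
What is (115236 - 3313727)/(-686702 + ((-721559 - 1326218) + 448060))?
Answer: 3198491/2286419 ≈ 1.3989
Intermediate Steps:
(115236 - 3313727)/(-686702 + ((-721559 - 1326218) + 448060)) = -3198491/(-686702 + (-2047777 + 448060)) = -3198491/(-686702 - 1599717) = -3198491/(-2286419) = -3198491*(-1/2286419) = 3198491/2286419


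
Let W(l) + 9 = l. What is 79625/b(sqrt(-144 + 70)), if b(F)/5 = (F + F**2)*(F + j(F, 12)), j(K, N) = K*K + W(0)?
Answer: 15925*sqrt(74)/(74*(-157*I + 82*sqrt(74))) ≈ 2.5005 + 0.55655*I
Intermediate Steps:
W(l) = -9 + l
j(K, N) = -9 + K**2 (j(K, N) = K*K + (-9 + 0) = K**2 - 9 = -9 + K**2)
b(F) = 5*(F + F**2)*(-9 + F + F**2) (b(F) = 5*((F + F**2)*(F + (-9 + F**2))) = 5*((F + F**2)*(-9 + F + F**2)) = 5*(F + F**2)*(-9 + F + F**2))
79625/b(sqrt(-144 + 70)) = 79625/((5*sqrt(-144 + 70)*(-9 + (sqrt(-144 + 70))**3 - 8*sqrt(-144 + 70) + 2*(sqrt(-144 + 70))**2))) = 79625/((5*sqrt(-74)*(-9 + (sqrt(-74))**3 - 8*I*sqrt(74) + 2*(sqrt(-74))**2))) = 79625/((5*(I*sqrt(74))*(-9 + (I*sqrt(74))**3 - 8*I*sqrt(74) + 2*(I*sqrt(74))**2))) = 79625/((5*(I*sqrt(74))*(-9 - 74*I*sqrt(74) - 8*I*sqrt(74) + 2*(-74)))) = 79625/((5*(I*sqrt(74))*(-9 - 74*I*sqrt(74) - 8*I*sqrt(74) - 148))) = 79625/((5*(I*sqrt(74))*(-157 - 82*I*sqrt(74)))) = 79625/((5*I*sqrt(74)*(-157 - 82*I*sqrt(74)))) = 79625*(-I*sqrt(74)/(370*(-157 - 82*I*sqrt(74)))) = -15925*I*sqrt(74)/(74*(-157 - 82*I*sqrt(74)))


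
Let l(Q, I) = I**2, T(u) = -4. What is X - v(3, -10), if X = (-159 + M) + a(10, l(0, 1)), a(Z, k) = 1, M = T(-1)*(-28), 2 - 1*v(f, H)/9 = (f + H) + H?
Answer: -217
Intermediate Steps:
v(f, H) = 18 - 18*H - 9*f (v(f, H) = 18 - 9*((f + H) + H) = 18 - 9*((H + f) + H) = 18 - 9*(f + 2*H) = 18 + (-18*H - 9*f) = 18 - 18*H - 9*f)
M = 112 (M = -4*(-28) = 112)
X = -46 (X = (-159 + 112) + 1 = -47 + 1 = -46)
X - v(3, -10) = -46 - (18 - 18*(-10) - 9*3) = -46 - (18 + 180 - 27) = -46 - 1*171 = -46 - 171 = -217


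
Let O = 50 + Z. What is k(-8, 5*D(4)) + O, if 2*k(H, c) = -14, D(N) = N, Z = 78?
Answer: 121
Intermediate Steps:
O = 128 (O = 50 + 78 = 128)
k(H, c) = -7 (k(H, c) = (½)*(-14) = -7)
k(-8, 5*D(4)) + O = -7 + 128 = 121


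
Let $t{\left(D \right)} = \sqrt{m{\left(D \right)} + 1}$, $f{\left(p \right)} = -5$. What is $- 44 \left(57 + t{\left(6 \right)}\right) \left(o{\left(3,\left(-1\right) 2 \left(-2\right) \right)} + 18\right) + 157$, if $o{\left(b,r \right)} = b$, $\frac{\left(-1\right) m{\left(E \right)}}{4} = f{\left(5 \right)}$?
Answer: $-52511 - 924 \sqrt{21} \approx -56745.0$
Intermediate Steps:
$m{\left(E \right)} = 20$ ($m{\left(E \right)} = \left(-4\right) \left(-5\right) = 20$)
$t{\left(D \right)} = \sqrt{21}$ ($t{\left(D \right)} = \sqrt{20 + 1} = \sqrt{21}$)
$- 44 \left(57 + t{\left(6 \right)}\right) \left(o{\left(3,\left(-1\right) 2 \left(-2\right) \right)} + 18\right) + 157 = - 44 \left(57 + \sqrt{21}\right) \left(3 + 18\right) + 157 = - 44 \left(57 + \sqrt{21}\right) 21 + 157 = - 44 \left(1197 + 21 \sqrt{21}\right) + 157 = \left(-52668 - 924 \sqrt{21}\right) + 157 = -52511 - 924 \sqrt{21}$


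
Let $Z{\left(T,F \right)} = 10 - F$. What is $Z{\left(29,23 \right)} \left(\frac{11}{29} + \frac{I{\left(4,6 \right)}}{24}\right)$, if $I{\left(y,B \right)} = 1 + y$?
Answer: $- \frac{5317}{696} \approx -7.6394$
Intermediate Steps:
$Z{\left(29,23 \right)} \left(\frac{11}{29} + \frac{I{\left(4,6 \right)}}{24}\right) = \left(10 - 23\right) \left(\frac{11}{29} + \frac{1 + 4}{24}\right) = \left(10 - 23\right) \left(11 \cdot \frac{1}{29} + 5 \cdot \frac{1}{24}\right) = - 13 \left(\frac{11}{29} + \frac{5}{24}\right) = \left(-13\right) \frac{409}{696} = - \frac{5317}{696}$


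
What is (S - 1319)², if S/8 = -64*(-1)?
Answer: 651249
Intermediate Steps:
S = 512 (S = 8*(-64*(-1)) = 8*64 = 512)
(S - 1319)² = (512 - 1319)² = (-807)² = 651249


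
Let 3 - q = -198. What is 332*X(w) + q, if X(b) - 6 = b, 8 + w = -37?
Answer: -12747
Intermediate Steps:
w = -45 (w = -8 - 37 = -45)
X(b) = 6 + b
q = 201 (q = 3 - 1*(-198) = 3 + 198 = 201)
332*X(w) + q = 332*(6 - 45) + 201 = 332*(-39) + 201 = -12948 + 201 = -12747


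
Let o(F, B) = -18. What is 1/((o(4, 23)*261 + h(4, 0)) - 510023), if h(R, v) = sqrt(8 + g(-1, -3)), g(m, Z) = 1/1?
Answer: -1/514718 ≈ -1.9428e-6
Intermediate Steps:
g(m, Z) = 1
h(R, v) = 3 (h(R, v) = sqrt(8 + 1) = sqrt(9) = 3)
1/((o(4, 23)*261 + h(4, 0)) - 510023) = 1/((-18*261 + 3) - 510023) = 1/((-4698 + 3) - 510023) = 1/(-4695 - 510023) = 1/(-514718) = -1/514718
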